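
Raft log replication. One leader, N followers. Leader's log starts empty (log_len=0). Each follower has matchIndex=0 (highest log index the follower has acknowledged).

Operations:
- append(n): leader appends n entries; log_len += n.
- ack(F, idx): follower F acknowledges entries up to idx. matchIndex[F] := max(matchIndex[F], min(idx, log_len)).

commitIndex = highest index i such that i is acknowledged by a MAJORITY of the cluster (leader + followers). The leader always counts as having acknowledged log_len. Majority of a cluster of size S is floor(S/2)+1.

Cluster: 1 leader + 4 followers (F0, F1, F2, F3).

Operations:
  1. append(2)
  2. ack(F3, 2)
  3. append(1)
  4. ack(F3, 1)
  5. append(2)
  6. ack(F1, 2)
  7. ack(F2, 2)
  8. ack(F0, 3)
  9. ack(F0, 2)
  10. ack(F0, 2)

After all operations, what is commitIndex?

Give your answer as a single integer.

Answer: 2

Derivation:
Op 1: append 2 -> log_len=2
Op 2: F3 acks idx 2 -> match: F0=0 F1=0 F2=0 F3=2; commitIndex=0
Op 3: append 1 -> log_len=3
Op 4: F3 acks idx 1 -> match: F0=0 F1=0 F2=0 F3=2; commitIndex=0
Op 5: append 2 -> log_len=5
Op 6: F1 acks idx 2 -> match: F0=0 F1=2 F2=0 F3=2; commitIndex=2
Op 7: F2 acks idx 2 -> match: F0=0 F1=2 F2=2 F3=2; commitIndex=2
Op 8: F0 acks idx 3 -> match: F0=3 F1=2 F2=2 F3=2; commitIndex=2
Op 9: F0 acks idx 2 -> match: F0=3 F1=2 F2=2 F3=2; commitIndex=2
Op 10: F0 acks idx 2 -> match: F0=3 F1=2 F2=2 F3=2; commitIndex=2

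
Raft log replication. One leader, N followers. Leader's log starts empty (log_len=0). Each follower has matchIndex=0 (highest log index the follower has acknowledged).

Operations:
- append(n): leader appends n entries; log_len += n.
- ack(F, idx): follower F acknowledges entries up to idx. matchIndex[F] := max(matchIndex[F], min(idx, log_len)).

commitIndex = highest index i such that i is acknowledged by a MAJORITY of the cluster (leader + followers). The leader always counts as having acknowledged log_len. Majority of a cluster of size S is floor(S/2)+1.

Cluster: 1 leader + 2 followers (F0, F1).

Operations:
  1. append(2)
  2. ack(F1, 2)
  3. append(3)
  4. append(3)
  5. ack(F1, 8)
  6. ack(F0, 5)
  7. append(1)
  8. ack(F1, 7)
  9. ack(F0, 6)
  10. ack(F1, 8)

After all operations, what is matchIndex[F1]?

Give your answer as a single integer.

Answer: 8

Derivation:
Op 1: append 2 -> log_len=2
Op 2: F1 acks idx 2 -> match: F0=0 F1=2; commitIndex=2
Op 3: append 3 -> log_len=5
Op 4: append 3 -> log_len=8
Op 5: F1 acks idx 8 -> match: F0=0 F1=8; commitIndex=8
Op 6: F0 acks idx 5 -> match: F0=5 F1=8; commitIndex=8
Op 7: append 1 -> log_len=9
Op 8: F1 acks idx 7 -> match: F0=5 F1=8; commitIndex=8
Op 9: F0 acks idx 6 -> match: F0=6 F1=8; commitIndex=8
Op 10: F1 acks idx 8 -> match: F0=6 F1=8; commitIndex=8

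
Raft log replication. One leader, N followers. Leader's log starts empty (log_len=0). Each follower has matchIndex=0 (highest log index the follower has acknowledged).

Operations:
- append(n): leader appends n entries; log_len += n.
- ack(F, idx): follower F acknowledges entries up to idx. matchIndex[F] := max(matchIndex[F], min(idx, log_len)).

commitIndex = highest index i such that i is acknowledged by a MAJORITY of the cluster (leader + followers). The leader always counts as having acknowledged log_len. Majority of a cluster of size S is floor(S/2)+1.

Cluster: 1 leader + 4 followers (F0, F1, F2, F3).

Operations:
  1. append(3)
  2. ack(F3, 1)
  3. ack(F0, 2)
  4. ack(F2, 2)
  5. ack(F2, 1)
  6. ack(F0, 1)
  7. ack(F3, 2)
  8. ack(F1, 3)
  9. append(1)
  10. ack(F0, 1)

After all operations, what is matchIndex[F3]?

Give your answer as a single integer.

Op 1: append 3 -> log_len=3
Op 2: F3 acks idx 1 -> match: F0=0 F1=0 F2=0 F3=1; commitIndex=0
Op 3: F0 acks idx 2 -> match: F0=2 F1=0 F2=0 F3=1; commitIndex=1
Op 4: F2 acks idx 2 -> match: F0=2 F1=0 F2=2 F3=1; commitIndex=2
Op 5: F2 acks idx 1 -> match: F0=2 F1=0 F2=2 F3=1; commitIndex=2
Op 6: F0 acks idx 1 -> match: F0=2 F1=0 F2=2 F3=1; commitIndex=2
Op 7: F3 acks idx 2 -> match: F0=2 F1=0 F2=2 F3=2; commitIndex=2
Op 8: F1 acks idx 3 -> match: F0=2 F1=3 F2=2 F3=2; commitIndex=2
Op 9: append 1 -> log_len=4
Op 10: F0 acks idx 1 -> match: F0=2 F1=3 F2=2 F3=2; commitIndex=2

Answer: 2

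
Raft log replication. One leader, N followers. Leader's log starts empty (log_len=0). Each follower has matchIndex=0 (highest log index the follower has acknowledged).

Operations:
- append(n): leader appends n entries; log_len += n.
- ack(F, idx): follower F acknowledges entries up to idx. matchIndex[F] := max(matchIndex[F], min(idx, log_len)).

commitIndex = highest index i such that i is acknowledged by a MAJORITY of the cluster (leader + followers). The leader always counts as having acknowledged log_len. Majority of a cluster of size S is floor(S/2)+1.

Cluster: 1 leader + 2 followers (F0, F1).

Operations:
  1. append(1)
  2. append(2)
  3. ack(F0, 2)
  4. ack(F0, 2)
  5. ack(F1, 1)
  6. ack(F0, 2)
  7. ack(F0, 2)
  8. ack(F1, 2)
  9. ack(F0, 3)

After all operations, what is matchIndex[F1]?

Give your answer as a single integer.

Answer: 2

Derivation:
Op 1: append 1 -> log_len=1
Op 2: append 2 -> log_len=3
Op 3: F0 acks idx 2 -> match: F0=2 F1=0; commitIndex=2
Op 4: F0 acks idx 2 -> match: F0=2 F1=0; commitIndex=2
Op 5: F1 acks idx 1 -> match: F0=2 F1=1; commitIndex=2
Op 6: F0 acks idx 2 -> match: F0=2 F1=1; commitIndex=2
Op 7: F0 acks idx 2 -> match: F0=2 F1=1; commitIndex=2
Op 8: F1 acks idx 2 -> match: F0=2 F1=2; commitIndex=2
Op 9: F0 acks idx 3 -> match: F0=3 F1=2; commitIndex=3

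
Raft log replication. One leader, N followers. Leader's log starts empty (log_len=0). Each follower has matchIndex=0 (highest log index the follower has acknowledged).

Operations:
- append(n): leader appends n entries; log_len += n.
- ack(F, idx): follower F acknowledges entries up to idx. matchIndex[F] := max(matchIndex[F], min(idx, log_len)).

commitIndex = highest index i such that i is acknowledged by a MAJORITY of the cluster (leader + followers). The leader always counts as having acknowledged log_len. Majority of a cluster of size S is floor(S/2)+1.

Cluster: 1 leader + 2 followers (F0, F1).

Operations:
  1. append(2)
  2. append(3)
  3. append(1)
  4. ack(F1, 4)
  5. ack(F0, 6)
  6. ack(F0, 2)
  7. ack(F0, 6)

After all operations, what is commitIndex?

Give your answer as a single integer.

Answer: 6

Derivation:
Op 1: append 2 -> log_len=2
Op 2: append 3 -> log_len=5
Op 3: append 1 -> log_len=6
Op 4: F1 acks idx 4 -> match: F0=0 F1=4; commitIndex=4
Op 5: F0 acks idx 6 -> match: F0=6 F1=4; commitIndex=6
Op 6: F0 acks idx 2 -> match: F0=6 F1=4; commitIndex=6
Op 7: F0 acks idx 6 -> match: F0=6 F1=4; commitIndex=6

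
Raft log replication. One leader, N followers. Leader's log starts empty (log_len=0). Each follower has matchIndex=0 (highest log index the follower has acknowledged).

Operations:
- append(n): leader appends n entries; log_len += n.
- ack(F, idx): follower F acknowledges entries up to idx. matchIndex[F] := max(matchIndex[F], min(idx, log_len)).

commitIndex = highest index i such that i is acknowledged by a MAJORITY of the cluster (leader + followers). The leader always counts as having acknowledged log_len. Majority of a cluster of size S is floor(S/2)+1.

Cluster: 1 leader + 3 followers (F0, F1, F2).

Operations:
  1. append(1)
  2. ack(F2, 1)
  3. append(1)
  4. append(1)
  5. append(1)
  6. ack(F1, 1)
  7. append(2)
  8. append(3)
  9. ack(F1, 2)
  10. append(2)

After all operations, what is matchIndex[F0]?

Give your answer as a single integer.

Op 1: append 1 -> log_len=1
Op 2: F2 acks idx 1 -> match: F0=0 F1=0 F2=1; commitIndex=0
Op 3: append 1 -> log_len=2
Op 4: append 1 -> log_len=3
Op 5: append 1 -> log_len=4
Op 6: F1 acks idx 1 -> match: F0=0 F1=1 F2=1; commitIndex=1
Op 7: append 2 -> log_len=6
Op 8: append 3 -> log_len=9
Op 9: F1 acks idx 2 -> match: F0=0 F1=2 F2=1; commitIndex=1
Op 10: append 2 -> log_len=11

Answer: 0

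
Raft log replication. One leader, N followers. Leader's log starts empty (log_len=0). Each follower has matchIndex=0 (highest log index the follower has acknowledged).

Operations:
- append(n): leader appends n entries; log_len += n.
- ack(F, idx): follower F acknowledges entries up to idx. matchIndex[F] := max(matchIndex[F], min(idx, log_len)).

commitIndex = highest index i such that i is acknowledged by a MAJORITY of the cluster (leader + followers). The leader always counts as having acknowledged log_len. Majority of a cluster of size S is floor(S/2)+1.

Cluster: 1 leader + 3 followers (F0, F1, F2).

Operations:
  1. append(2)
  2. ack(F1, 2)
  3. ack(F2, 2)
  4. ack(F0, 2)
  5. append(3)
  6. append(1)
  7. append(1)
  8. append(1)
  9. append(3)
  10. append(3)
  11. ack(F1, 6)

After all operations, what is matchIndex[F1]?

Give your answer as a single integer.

Op 1: append 2 -> log_len=2
Op 2: F1 acks idx 2 -> match: F0=0 F1=2 F2=0; commitIndex=0
Op 3: F2 acks idx 2 -> match: F0=0 F1=2 F2=2; commitIndex=2
Op 4: F0 acks idx 2 -> match: F0=2 F1=2 F2=2; commitIndex=2
Op 5: append 3 -> log_len=5
Op 6: append 1 -> log_len=6
Op 7: append 1 -> log_len=7
Op 8: append 1 -> log_len=8
Op 9: append 3 -> log_len=11
Op 10: append 3 -> log_len=14
Op 11: F1 acks idx 6 -> match: F0=2 F1=6 F2=2; commitIndex=2

Answer: 6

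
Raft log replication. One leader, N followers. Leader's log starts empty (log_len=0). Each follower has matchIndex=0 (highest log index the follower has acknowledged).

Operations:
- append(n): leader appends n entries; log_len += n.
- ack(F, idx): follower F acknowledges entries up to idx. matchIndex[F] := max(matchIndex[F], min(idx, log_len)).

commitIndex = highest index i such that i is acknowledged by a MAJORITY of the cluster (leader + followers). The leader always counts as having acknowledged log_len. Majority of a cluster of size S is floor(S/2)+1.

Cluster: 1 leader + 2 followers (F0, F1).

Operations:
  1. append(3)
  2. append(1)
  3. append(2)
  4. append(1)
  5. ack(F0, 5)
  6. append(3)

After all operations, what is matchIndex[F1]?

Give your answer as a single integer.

Op 1: append 3 -> log_len=3
Op 2: append 1 -> log_len=4
Op 3: append 2 -> log_len=6
Op 4: append 1 -> log_len=7
Op 5: F0 acks idx 5 -> match: F0=5 F1=0; commitIndex=5
Op 6: append 3 -> log_len=10

Answer: 0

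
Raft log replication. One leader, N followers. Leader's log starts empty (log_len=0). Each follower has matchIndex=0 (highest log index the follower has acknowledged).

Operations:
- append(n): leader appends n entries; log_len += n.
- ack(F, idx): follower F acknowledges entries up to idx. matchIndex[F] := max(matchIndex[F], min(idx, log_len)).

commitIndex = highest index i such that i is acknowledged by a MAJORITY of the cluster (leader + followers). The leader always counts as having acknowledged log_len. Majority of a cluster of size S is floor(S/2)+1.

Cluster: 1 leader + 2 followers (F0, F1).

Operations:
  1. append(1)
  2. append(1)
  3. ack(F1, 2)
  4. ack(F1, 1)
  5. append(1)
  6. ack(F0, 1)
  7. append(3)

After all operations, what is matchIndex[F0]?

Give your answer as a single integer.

Op 1: append 1 -> log_len=1
Op 2: append 1 -> log_len=2
Op 3: F1 acks idx 2 -> match: F0=0 F1=2; commitIndex=2
Op 4: F1 acks idx 1 -> match: F0=0 F1=2; commitIndex=2
Op 5: append 1 -> log_len=3
Op 6: F0 acks idx 1 -> match: F0=1 F1=2; commitIndex=2
Op 7: append 3 -> log_len=6

Answer: 1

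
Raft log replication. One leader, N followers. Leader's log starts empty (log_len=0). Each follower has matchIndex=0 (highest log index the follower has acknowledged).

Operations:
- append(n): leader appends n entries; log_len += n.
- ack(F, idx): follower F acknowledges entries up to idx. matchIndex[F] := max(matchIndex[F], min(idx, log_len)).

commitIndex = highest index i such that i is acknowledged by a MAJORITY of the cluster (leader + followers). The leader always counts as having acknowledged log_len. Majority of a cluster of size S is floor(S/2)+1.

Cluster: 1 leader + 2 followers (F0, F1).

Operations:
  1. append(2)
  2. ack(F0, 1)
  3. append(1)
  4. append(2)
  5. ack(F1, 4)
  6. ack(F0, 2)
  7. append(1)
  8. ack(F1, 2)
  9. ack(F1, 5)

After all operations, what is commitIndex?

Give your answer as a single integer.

Answer: 5

Derivation:
Op 1: append 2 -> log_len=2
Op 2: F0 acks idx 1 -> match: F0=1 F1=0; commitIndex=1
Op 3: append 1 -> log_len=3
Op 4: append 2 -> log_len=5
Op 5: F1 acks idx 4 -> match: F0=1 F1=4; commitIndex=4
Op 6: F0 acks idx 2 -> match: F0=2 F1=4; commitIndex=4
Op 7: append 1 -> log_len=6
Op 8: F1 acks idx 2 -> match: F0=2 F1=4; commitIndex=4
Op 9: F1 acks idx 5 -> match: F0=2 F1=5; commitIndex=5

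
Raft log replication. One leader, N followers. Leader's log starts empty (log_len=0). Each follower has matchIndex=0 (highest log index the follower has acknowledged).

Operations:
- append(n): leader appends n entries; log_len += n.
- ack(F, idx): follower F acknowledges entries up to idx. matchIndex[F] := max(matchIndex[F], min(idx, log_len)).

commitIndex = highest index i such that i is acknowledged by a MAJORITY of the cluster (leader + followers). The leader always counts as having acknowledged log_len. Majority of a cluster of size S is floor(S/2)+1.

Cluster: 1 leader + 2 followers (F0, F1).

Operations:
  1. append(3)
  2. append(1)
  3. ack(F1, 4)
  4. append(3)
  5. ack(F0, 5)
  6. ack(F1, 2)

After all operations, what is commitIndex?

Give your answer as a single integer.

Op 1: append 3 -> log_len=3
Op 2: append 1 -> log_len=4
Op 3: F1 acks idx 4 -> match: F0=0 F1=4; commitIndex=4
Op 4: append 3 -> log_len=7
Op 5: F0 acks idx 5 -> match: F0=5 F1=4; commitIndex=5
Op 6: F1 acks idx 2 -> match: F0=5 F1=4; commitIndex=5

Answer: 5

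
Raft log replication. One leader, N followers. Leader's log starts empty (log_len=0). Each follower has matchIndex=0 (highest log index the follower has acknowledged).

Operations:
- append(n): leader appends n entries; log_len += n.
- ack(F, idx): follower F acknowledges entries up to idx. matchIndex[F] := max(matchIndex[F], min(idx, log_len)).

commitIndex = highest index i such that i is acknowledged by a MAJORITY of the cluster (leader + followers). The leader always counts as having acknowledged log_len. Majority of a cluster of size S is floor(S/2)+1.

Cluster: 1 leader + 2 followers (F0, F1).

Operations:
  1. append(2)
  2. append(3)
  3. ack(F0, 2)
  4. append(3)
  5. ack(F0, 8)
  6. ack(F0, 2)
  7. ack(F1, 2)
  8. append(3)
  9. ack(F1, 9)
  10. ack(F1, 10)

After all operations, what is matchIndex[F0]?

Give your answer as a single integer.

Answer: 8

Derivation:
Op 1: append 2 -> log_len=2
Op 2: append 3 -> log_len=5
Op 3: F0 acks idx 2 -> match: F0=2 F1=0; commitIndex=2
Op 4: append 3 -> log_len=8
Op 5: F0 acks idx 8 -> match: F0=8 F1=0; commitIndex=8
Op 6: F0 acks idx 2 -> match: F0=8 F1=0; commitIndex=8
Op 7: F1 acks idx 2 -> match: F0=8 F1=2; commitIndex=8
Op 8: append 3 -> log_len=11
Op 9: F1 acks idx 9 -> match: F0=8 F1=9; commitIndex=9
Op 10: F1 acks idx 10 -> match: F0=8 F1=10; commitIndex=10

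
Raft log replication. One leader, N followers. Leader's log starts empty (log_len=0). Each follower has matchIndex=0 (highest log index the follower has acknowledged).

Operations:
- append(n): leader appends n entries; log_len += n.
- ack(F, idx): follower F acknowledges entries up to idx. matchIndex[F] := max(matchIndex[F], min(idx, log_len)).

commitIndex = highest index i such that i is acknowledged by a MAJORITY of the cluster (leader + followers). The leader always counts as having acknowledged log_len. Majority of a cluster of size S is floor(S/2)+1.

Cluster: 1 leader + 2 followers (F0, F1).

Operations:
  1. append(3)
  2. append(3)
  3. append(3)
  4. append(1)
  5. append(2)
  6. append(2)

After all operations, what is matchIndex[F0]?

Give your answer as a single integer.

Answer: 0

Derivation:
Op 1: append 3 -> log_len=3
Op 2: append 3 -> log_len=6
Op 3: append 3 -> log_len=9
Op 4: append 1 -> log_len=10
Op 5: append 2 -> log_len=12
Op 6: append 2 -> log_len=14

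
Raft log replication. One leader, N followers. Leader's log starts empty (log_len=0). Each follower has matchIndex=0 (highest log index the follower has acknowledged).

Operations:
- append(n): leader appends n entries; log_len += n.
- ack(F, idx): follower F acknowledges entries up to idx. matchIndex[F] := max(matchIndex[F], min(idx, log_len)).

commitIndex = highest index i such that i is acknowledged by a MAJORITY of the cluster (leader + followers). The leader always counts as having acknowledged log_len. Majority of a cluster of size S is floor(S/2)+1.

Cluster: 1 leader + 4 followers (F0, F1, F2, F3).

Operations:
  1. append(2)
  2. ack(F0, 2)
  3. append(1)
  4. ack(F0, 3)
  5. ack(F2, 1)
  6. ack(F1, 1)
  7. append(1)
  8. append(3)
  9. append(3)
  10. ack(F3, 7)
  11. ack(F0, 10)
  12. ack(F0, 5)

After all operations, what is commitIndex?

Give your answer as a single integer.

Op 1: append 2 -> log_len=2
Op 2: F0 acks idx 2 -> match: F0=2 F1=0 F2=0 F3=0; commitIndex=0
Op 3: append 1 -> log_len=3
Op 4: F0 acks idx 3 -> match: F0=3 F1=0 F2=0 F3=0; commitIndex=0
Op 5: F2 acks idx 1 -> match: F0=3 F1=0 F2=1 F3=0; commitIndex=1
Op 6: F1 acks idx 1 -> match: F0=3 F1=1 F2=1 F3=0; commitIndex=1
Op 7: append 1 -> log_len=4
Op 8: append 3 -> log_len=7
Op 9: append 3 -> log_len=10
Op 10: F3 acks idx 7 -> match: F0=3 F1=1 F2=1 F3=7; commitIndex=3
Op 11: F0 acks idx 10 -> match: F0=10 F1=1 F2=1 F3=7; commitIndex=7
Op 12: F0 acks idx 5 -> match: F0=10 F1=1 F2=1 F3=7; commitIndex=7

Answer: 7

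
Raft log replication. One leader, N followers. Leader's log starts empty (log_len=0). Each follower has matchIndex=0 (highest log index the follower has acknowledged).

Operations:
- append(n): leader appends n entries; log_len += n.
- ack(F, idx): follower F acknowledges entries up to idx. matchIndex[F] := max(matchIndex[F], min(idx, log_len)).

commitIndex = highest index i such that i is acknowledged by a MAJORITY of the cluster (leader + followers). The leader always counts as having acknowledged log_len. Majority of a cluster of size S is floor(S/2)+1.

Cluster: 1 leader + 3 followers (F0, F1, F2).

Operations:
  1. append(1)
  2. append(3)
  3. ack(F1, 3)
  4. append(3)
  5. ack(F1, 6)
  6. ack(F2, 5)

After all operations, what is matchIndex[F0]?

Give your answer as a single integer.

Op 1: append 1 -> log_len=1
Op 2: append 3 -> log_len=4
Op 3: F1 acks idx 3 -> match: F0=0 F1=3 F2=0; commitIndex=0
Op 4: append 3 -> log_len=7
Op 5: F1 acks idx 6 -> match: F0=0 F1=6 F2=0; commitIndex=0
Op 6: F2 acks idx 5 -> match: F0=0 F1=6 F2=5; commitIndex=5

Answer: 0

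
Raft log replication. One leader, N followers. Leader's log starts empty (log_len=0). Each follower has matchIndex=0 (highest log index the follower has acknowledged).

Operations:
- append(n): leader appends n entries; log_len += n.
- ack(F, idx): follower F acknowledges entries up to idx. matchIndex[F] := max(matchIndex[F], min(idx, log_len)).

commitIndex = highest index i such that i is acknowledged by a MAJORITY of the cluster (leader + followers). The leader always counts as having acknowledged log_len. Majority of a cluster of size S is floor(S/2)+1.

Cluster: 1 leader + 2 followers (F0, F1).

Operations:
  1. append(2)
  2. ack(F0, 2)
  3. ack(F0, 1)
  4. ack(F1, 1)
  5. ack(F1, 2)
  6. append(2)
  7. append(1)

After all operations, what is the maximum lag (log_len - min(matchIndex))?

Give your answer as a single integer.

Answer: 3

Derivation:
Op 1: append 2 -> log_len=2
Op 2: F0 acks idx 2 -> match: F0=2 F1=0; commitIndex=2
Op 3: F0 acks idx 1 -> match: F0=2 F1=0; commitIndex=2
Op 4: F1 acks idx 1 -> match: F0=2 F1=1; commitIndex=2
Op 5: F1 acks idx 2 -> match: F0=2 F1=2; commitIndex=2
Op 6: append 2 -> log_len=4
Op 7: append 1 -> log_len=5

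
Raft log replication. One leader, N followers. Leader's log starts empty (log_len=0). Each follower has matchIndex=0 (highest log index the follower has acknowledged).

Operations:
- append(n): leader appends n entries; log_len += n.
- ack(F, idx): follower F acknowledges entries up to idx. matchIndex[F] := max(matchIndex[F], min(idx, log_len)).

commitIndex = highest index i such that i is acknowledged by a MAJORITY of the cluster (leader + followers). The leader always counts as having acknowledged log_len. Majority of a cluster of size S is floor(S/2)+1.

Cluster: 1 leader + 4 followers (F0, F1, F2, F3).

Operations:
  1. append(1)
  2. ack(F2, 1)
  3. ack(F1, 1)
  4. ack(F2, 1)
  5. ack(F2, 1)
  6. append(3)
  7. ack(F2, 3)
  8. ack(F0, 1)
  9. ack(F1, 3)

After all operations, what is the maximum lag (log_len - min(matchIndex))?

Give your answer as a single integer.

Answer: 4

Derivation:
Op 1: append 1 -> log_len=1
Op 2: F2 acks idx 1 -> match: F0=0 F1=0 F2=1 F3=0; commitIndex=0
Op 3: F1 acks idx 1 -> match: F0=0 F1=1 F2=1 F3=0; commitIndex=1
Op 4: F2 acks idx 1 -> match: F0=0 F1=1 F2=1 F3=0; commitIndex=1
Op 5: F2 acks idx 1 -> match: F0=0 F1=1 F2=1 F3=0; commitIndex=1
Op 6: append 3 -> log_len=4
Op 7: F2 acks idx 3 -> match: F0=0 F1=1 F2=3 F3=0; commitIndex=1
Op 8: F0 acks idx 1 -> match: F0=1 F1=1 F2=3 F3=0; commitIndex=1
Op 9: F1 acks idx 3 -> match: F0=1 F1=3 F2=3 F3=0; commitIndex=3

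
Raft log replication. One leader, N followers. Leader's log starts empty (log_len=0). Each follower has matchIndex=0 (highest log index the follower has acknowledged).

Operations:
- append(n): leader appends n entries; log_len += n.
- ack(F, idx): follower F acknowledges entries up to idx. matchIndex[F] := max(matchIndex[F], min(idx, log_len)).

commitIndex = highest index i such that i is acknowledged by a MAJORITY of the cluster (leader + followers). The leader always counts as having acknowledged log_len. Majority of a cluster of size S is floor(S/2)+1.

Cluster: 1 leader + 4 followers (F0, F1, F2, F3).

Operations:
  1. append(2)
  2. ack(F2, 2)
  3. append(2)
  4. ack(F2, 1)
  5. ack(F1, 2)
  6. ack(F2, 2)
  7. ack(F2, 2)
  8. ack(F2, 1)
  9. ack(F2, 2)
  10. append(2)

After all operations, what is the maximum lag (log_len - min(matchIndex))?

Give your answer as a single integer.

Answer: 6

Derivation:
Op 1: append 2 -> log_len=2
Op 2: F2 acks idx 2 -> match: F0=0 F1=0 F2=2 F3=0; commitIndex=0
Op 3: append 2 -> log_len=4
Op 4: F2 acks idx 1 -> match: F0=0 F1=0 F2=2 F3=0; commitIndex=0
Op 5: F1 acks idx 2 -> match: F0=0 F1=2 F2=2 F3=0; commitIndex=2
Op 6: F2 acks idx 2 -> match: F0=0 F1=2 F2=2 F3=0; commitIndex=2
Op 7: F2 acks idx 2 -> match: F0=0 F1=2 F2=2 F3=0; commitIndex=2
Op 8: F2 acks idx 1 -> match: F0=0 F1=2 F2=2 F3=0; commitIndex=2
Op 9: F2 acks idx 2 -> match: F0=0 F1=2 F2=2 F3=0; commitIndex=2
Op 10: append 2 -> log_len=6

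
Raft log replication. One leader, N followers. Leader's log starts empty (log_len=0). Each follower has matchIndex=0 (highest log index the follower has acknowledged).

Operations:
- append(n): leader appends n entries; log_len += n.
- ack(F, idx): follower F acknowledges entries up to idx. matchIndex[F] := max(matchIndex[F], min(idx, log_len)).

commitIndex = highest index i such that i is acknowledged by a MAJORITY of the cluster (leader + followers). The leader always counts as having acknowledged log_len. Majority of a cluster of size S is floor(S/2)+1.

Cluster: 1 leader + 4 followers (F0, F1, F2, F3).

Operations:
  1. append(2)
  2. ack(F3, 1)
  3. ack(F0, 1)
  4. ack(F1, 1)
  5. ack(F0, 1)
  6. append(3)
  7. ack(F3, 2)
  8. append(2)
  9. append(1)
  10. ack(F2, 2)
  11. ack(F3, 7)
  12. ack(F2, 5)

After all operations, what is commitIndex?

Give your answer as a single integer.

Op 1: append 2 -> log_len=2
Op 2: F3 acks idx 1 -> match: F0=0 F1=0 F2=0 F3=1; commitIndex=0
Op 3: F0 acks idx 1 -> match: F0=1 F1=0 F2=0 F3=1; commitIndex=1
Op 4: F1 acks idx 1 -> match: F0=1 F1=1 F2=0 F3=1; commitIndex=1
Op 5: F0 acks idx 1 -> match: F0=1 F1=1 F2=0 F3=1; commitIndex=1
Op 6: append 3 -> log_len=5
Op 7: F3 acks idx 2 -> match: F0=1 F1=1 F2=0 F3=2; commitIndex=1
Op 8: append 2 -> log_len=7
Op 9: append 1 -> log_len=8
Op 10: F2 acks idx 2 -> match: F0=1 F1=1 F2=2 F3=2; commitIndex=2
Op 11: F3 acks idx 7 -> match: F0=1 F1=1 F2=2 F3=7; commitIndex=2
Op 12: F2 acks idx 5 -> match: F0=1 F1=1 F2=5 F3=7; commitIndex=5

Answer: 5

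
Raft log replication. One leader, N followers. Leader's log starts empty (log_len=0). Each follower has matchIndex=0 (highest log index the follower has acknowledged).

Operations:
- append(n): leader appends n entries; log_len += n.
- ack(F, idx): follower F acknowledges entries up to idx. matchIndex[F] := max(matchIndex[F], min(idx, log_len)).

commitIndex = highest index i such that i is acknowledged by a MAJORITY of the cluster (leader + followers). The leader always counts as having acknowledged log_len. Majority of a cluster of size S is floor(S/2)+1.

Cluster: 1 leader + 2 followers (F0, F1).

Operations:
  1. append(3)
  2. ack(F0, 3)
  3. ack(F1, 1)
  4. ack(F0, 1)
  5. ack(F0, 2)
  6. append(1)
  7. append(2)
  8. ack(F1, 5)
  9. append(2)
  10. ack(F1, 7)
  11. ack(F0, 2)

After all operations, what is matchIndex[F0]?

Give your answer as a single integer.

Answer: 3

Derivation:
Op 1: append 3 -> log_len=3
Op 2: F0 acks idx 3 -> match: F0=3 F1=0; commitIndex=3
Op 3: F1 acks idx 1 -> match: F0=3 F1=1; commitIndex=3
Op 4: F0 acks idx 1 -> match: F0=3 F1=1; commitIndex=3
Op 5: F0 acks idx 2 -> match: F0=3 F1=1; commitIndex=3
Op 6: append 1 -> log_len=4
Op 7: append 2 -> log_len=6
Op 8: F1 acks idx 5 -> match: F0=3 F1=5; commitIndex=5
Op 9: append 2 -> log_len=8
Op 10: F1 acks idx 7 -> match: F0=3 F1=7; commitIndex=7
Op 11: F0 acks idx 2 -> match: F0=3 F1=7; commitIndex=7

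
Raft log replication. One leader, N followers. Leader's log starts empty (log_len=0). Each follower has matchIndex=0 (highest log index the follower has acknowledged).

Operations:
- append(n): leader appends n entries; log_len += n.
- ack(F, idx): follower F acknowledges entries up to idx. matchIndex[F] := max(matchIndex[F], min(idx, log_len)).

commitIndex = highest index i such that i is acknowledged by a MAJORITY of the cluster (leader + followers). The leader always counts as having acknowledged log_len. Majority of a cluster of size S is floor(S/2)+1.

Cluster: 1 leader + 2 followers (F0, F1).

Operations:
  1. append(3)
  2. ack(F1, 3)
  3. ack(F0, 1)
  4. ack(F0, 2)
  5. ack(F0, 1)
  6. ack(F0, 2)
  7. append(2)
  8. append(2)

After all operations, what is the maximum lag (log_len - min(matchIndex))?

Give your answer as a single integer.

Answer: 5

Derivation:
Op 1: append 3 -> log_len=3
Op 2: F1 acks idx 3 -> match: F0=0 F1=3; commitIndex=3
Op 3: F0 acks idx 1 -> match: F0=1 F1=3; commitIndex=3
Op 4: F0 acks idx 2 -> match: F0=2 F1=3; commitIndex=3
Op 5: F0 acks idx 1 -> match: F0=2 F1=3; commitIndex=3
Op 6: F0 acks idx 2 -> match: F0=2 F1=3; commitIndex=3
Op 7: append 2 -> log_len=5
Op 8: append 2 -> log_len=7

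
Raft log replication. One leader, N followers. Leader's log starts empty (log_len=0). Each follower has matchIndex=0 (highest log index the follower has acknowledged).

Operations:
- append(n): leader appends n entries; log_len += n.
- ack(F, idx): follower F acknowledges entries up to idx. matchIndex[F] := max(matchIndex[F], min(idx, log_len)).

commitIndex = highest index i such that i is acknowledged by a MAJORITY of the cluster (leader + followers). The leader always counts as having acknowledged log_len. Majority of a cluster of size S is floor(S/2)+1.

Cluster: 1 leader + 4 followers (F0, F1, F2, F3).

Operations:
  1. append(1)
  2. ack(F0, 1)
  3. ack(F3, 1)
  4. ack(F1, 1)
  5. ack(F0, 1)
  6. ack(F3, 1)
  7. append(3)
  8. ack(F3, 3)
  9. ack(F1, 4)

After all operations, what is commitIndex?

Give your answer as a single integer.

Answer: 3

Derivation:
Op 1: append 1 -> log_len=1
Op 2: F0 acks idx 1 -> match: F0=1 F1=0 F2=0 F3=0; commitIndex=0
Op 3: F3 acks idx 1 -> match: F0=1 F1=0 F2=0 F3=1; commitIndex=1
Op 4: F1 acks idx 1 -> match: F0=1 F1=1 F2=0 F3=1; commitIndex=1
Op 5: F0 acks idx 1 -> match: F0=1 F1=1 F2=0 F3=1; commitIndex=1
Op 6: F3 acks idx 1 -> match: F0=1 F1=1 F2=0 F3=1; commitIndex=1
Op 7: append 3 -> log_len=4
Op 8: F3 acks idx 3 -> match: F0=1 F1=1 F2=0 F3=3; commitIndex=1
Op 9: F1 acks idx 4 -> match: F0=1 F1=4 F2=0 F3=3; commitIndex=3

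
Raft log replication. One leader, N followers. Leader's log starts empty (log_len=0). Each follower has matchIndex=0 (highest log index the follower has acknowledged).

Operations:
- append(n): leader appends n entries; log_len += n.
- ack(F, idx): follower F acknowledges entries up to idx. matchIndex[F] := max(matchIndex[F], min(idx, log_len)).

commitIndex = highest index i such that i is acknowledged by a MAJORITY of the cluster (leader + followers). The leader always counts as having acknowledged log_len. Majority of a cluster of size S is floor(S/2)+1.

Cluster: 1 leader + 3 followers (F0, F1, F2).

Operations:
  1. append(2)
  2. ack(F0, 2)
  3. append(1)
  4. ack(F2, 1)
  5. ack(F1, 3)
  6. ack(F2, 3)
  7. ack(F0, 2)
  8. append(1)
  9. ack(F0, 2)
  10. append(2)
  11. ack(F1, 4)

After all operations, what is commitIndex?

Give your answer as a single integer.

Op 1: append 2 -> log_len=2
Op 2: F0 acks idx 2 -> match: F0=2 F1=0 F2=0; commitIndex=0
Op 3: append 1 -> log_len=3
Op 4: F2 acks idx 1 -> match: F0=2 F1=0 F2=1; commitIndex=1
Op 5: F1 acks idx 3 -> match: F0=2 F1=3 F2=1; commitIndex=2
Op 6: F2 acks idx 3 -> match: F0=2 F1=3 F2=3; commitIndex=3
Op 7: F0 acks idx 2 -> match: F0=2 F1=3 F2=3; commitIndex=3
Op 8: append 1 -> log_len=4
Op 9: F0 acks idx 2 -> match: F0=2 F1=3 F2=3; commitIndex=3
Op 10: append 2 -> log_len=6
Op 11: F1 acks idx 4 -> match: F0=2 F1=4 F2=3; commitIndex=3

Answer: 3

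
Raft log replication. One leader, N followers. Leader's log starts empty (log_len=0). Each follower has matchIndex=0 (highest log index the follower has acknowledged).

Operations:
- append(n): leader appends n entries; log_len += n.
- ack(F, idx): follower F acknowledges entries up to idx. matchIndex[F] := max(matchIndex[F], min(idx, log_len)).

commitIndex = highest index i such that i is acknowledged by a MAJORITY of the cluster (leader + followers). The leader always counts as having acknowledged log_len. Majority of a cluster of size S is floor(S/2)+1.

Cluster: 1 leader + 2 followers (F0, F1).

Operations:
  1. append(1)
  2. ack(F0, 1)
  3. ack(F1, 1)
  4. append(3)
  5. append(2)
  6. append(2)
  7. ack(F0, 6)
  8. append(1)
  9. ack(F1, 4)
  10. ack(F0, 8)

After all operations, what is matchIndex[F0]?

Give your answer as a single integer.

Op 1: append 1 -> log_len=1
Op 2: F0 acks idx 1 -> match: F0=1 F1=0; commitIndex=1
Op 3: F1 acks idx 1 -> match: F0=1 F1=1; commitIndex=1
Op 4: append 3 -> log_len=4
Op 5: append 2 -> log_len=6
Op 6: append 2 -> log_len=8
Op 7: F0 acks idx 6 -> match: F0=6 F1=1; commitIndex=6
Op 8: append 1 -> log_len=9
Op 9: F1 acks idx 4 -> match: F0=6 F1=4; commitIndex=6
Op 10: F0 acks idx 8 -> match: F0=8 F1=4; commitIndex=8

Answer: 8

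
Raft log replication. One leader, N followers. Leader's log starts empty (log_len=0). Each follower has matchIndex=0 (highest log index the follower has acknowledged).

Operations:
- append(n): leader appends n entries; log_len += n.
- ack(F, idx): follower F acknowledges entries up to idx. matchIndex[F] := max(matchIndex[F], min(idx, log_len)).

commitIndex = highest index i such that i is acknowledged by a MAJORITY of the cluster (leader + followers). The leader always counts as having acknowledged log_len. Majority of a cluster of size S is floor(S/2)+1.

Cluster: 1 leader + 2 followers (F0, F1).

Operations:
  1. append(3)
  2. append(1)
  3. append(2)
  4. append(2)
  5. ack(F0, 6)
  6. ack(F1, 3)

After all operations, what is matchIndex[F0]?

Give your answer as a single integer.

Op 1: append 3 -> log_len=3
Op 2: append 1 -> log_len=4
Op 3: append 2 -> log_len=6
Op 4: append 2 -> log_len=8
Op 5: F0 acks idx 6 -> match: F0=6 F1=0; commitIndex=6
Op 6: F1 acks idx 3 -> match: F0=6 F1=3; commitIndex=6

Answer: 6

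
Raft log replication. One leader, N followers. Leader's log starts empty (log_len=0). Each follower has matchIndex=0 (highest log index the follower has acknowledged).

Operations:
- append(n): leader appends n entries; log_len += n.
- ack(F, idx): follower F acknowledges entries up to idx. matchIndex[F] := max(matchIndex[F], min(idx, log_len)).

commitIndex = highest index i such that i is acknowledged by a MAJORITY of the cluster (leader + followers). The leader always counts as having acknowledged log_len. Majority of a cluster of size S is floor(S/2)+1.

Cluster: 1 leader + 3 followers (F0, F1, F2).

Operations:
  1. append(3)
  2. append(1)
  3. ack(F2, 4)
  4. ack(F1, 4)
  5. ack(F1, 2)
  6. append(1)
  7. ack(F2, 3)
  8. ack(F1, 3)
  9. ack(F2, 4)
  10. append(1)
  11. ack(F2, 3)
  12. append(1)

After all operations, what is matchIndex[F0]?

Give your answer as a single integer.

Op 1: append 3 -> log_len=3
Op 2: append 1 -> log_len=4
Op 3: F2 acks idx 4 -> match: F0=0 F1=0 F2=4; commitIndex=0
Op 4: F1 acks idx 4 -> match: F0=0 F1=4 F2=4; commitIndex=4
Op 5: F1 acks idx 2 -> match: F0=0 F1=4 F2=4; commitIndex=4
Op 6: append 1 -> log_len=5
Op 7: F2 acks idx 3 -> match: F0=0 F1=4 F2=4; commitIndex=4
Op 8: F1 acks idx 3 -> match: F0=0 F1=4 F2=4; commitIndex=4
Op 9: F2 acks idx 4 -> match: F0=0 F1=4 F2=4; commitIndex=4
Op 10: append 1 -> log_len=6
Op 11: F2 acks idx 3 -> match: F0=0 F1=4 F2=4; commitIndex=4
Op 12: append 1 -> log_len=7

Answer: 0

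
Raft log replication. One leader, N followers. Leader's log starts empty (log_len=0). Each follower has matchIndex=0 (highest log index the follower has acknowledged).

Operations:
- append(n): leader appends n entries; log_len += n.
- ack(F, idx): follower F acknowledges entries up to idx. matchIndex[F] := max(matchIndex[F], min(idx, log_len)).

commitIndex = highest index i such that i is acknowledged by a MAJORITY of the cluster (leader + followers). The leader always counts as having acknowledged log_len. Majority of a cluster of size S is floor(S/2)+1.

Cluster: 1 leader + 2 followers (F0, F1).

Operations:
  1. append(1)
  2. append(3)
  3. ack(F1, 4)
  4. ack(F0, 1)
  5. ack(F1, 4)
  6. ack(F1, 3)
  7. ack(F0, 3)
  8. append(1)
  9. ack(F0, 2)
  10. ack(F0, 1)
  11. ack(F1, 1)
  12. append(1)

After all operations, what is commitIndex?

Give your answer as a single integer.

Op 1: append 1 -> log_len=1
Op 2: append 3 -> log_len=4
Op 3: F1 acks idx 4 -> match: F0=0 F1=4; commitIndex=4
Op 4: F0 acks idx 1 -> match: F0=1 F1=4; commitIndex=4
Op 5: F1 acks idx 4 -> match: F0=1 F1=4; commitIndex=4
Op 6: F1 acks idx 3 -> match: F0=1 F1=4; commitIndex=4
Op 7: F0 acks idx 3 -> match: F0=3 F1=4; commitIndex=4
Op 8: append 1 -> log_len=5
Op 9: F0 acks idx 2 -> match: F0=3 F1=4; commitIndex=4
Op 10: F0 acks idx 1 -> match: F0=3 F1=4; commitIndex=4
Op 11: F1 acks idx 1 -> match: F0=3 F1=4; commitIndex=4
Op 12: append 1 -> log_len=6

Answer: 4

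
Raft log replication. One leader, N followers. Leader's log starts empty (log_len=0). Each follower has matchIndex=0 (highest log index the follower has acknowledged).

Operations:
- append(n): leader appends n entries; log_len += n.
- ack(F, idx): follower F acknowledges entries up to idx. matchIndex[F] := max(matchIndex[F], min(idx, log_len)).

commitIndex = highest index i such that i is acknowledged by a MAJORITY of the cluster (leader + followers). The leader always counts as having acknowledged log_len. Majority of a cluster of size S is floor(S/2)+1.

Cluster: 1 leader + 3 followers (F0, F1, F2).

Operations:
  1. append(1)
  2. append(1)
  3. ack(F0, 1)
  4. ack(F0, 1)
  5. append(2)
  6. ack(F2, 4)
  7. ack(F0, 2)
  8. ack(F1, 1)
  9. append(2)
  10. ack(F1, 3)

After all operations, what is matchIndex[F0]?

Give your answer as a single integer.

Op 1: append 1 -> log_len=1
Op 2: append 1 -> log_len=2
Op 3: F0 acks idx 1 -> match: F0=1 F1=0 F2=0; commitIndex=0
Op 4: F0 acks idx 1 -> match: F0=1 F1=0 F2=0; commitIndex=0
Op 5: append 2 -> log_len=4
Op 6: F2 acks idx 4 -> match: F0=1 F1=0 F2=4; commitIndex=1
Op 7: F0 acks idx 2 -> match: F0=2 F1=0 F2=4; commitIndex=2
Op 8: F1 acks idx 1 -> match: F0=2 F1=1 F2=4; commitIndex=2
Op 9: append 2 -> log_len=6
Op 10: F1 acks idx 3 -> match: F0=2 F1=3 F2=4; commitIndex=3

Answer: 2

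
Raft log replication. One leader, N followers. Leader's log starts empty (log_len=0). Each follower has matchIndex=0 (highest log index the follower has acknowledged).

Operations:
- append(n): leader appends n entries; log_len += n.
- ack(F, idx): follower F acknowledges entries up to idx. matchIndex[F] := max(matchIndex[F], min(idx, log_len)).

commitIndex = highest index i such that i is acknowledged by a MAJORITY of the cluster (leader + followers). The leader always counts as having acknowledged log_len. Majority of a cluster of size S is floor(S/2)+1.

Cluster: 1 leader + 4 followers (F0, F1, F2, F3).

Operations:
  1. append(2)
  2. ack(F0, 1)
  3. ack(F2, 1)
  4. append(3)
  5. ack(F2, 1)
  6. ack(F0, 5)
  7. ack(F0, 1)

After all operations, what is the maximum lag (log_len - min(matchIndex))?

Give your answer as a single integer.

Op 1: append 2 -> log_len=2
Op 2: F0 acks idx 1 -> match: F0=1 F1=0 F2=0 F3=0; commitIndex=0
Op 3: F2 acks idx 1 -> match: F0=1 F1=0 F2=1 F3=0; commitIndex=1
Op 4: append 3 -> log_len=5
Op 5: F2 acks idx 1 -> match: F0=1 F1=0 F2=1 F3=0; commitIndex=1
Op 6: F0 acks idx 5 -> match: F0=5 F1=0 F2=1 F3=0; commitIndex=1
Op 7: F0 acks idx 1 -> match: F0=5 F1=0 F2=1 F3=0; commitIndex=1

Answer: 5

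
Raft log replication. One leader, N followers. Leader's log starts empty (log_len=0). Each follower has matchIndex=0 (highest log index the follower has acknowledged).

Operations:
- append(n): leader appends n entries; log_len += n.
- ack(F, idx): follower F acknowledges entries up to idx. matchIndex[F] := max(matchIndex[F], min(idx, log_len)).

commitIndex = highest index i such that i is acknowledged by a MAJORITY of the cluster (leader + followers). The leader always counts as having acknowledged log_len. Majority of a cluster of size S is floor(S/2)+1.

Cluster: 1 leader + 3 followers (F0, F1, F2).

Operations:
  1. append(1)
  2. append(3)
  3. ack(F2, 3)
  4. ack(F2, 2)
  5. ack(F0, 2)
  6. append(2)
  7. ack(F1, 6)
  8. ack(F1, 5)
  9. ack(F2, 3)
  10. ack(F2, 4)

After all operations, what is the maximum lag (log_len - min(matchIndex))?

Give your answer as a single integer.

Op 1: append 1 -> log_len=1
Op 2: append 3 -> log_len=4
Op 3: F2 acks idx 3 -> match: F0=0 F1=0 F2=3; commitIndex=0
Op 4: F2 acks idx 2 -> match: F0=0 F1=0 F2=3; commitIndex=0
Op 5: F0 acks idx 2 -> match: F0=2 F1=0 F2=3; commitIndex=2
Op 6: append 2 -> log_len=6
Op 7: F1 acks idx 6 -> match: F0=2 F1=6 F2=3; commitIndex=3
Op 8: F1 acks idx 5 -> match: F0=2 F1=6 F2=3; commitIndex=3
Op 9: F2 acks idx 3 -> match: F0=2 F1=6 F2=3; commitIndex=3
Op 10: F2 acks idx 4 -> match: F0=2 F1=6 F2=4; commitIndex=4

Answer: 4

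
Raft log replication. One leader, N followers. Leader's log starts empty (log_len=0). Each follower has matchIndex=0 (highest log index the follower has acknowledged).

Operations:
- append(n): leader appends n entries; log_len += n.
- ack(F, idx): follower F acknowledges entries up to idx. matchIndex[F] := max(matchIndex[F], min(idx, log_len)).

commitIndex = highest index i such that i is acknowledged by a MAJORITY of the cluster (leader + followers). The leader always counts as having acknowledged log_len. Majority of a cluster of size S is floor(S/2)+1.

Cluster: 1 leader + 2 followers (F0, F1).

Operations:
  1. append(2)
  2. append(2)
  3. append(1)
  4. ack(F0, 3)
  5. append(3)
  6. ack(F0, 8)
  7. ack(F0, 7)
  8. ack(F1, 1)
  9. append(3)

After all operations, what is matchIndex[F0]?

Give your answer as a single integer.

Answer: 8

Derivation:
Op 1: append 2 -> log_len=2
Op 2: append 2 -> log_len=4
Op 3: append 1 -> log_len=5
Op 4: F0 acks idx 3 -> match: F0=3 F1=0; commitIndex=3
Op 5: append 3 -> log_len=8
Op 6: F0 acks idx 8 -> match: F0=8 F1=0; commitIndex=8
Op 7: F0 acks idx 7 -> match: F0=8 F1=0; commitIndex=8
Op 8: F1 acks idx 1 -> match: F0=8 F1=1; commitIndex=8
Op 9: append 3 -> log_len=11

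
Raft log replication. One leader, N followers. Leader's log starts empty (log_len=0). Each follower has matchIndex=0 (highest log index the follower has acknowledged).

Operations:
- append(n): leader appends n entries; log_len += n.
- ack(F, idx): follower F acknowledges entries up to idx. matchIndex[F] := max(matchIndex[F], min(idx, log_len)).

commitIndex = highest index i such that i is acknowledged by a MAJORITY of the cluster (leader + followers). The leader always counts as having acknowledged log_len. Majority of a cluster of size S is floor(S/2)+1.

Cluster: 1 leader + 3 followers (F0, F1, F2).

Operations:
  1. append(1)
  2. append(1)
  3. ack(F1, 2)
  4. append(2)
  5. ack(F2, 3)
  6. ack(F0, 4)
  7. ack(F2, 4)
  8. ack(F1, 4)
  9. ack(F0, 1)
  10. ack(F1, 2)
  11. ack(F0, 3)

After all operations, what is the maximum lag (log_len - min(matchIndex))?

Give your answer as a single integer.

Answer: 0

Derivation:
Op 1: append 1 -> log_len=1
Op 2: append 1 -> log_len=2
Op 3: F1 acks idx 2 -> match: F0=0 F1=2 F2=0; commitIndex=0
Op 4: append 2 -> log_len=4
Op 5: F2 acks idx 3 -> match: F0=0 F1=2 F2=3; commitIndex=2
Op 6: F0 acks idx 4 -> match: F0=4 F1=2 F2=3; commitIndex=3
Op 7: F2 acks idx 4 -> match: F0=4 F1=2 F2=4; commitIndex=4
Op 8: F1 acks idx 4 -> match: F0=4 F1=4 F2=4; commitIndex=4
Op 9: F0 acks idx 1 -> match: F0=4 F1=4 F2=4; commitIndex=4
Op 10: F1 acks idx 2 -> match: F0=4 F1=4 F2=4; commitIndex=4
Op 11: F0 acks idx 3 -> match: F0=4 F1=4 F2=4; commitIndex=4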